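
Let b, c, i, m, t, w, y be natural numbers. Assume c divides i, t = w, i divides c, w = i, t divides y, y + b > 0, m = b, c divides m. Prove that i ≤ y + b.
t = w and w = i, thus t = i. t divides y, so i divides y. c divides i and i divides c, thus c = i. m = b and c divides m, so c divides b. c = i, so i divides b. i divides y, so i divides y + b. y + b > 0, so i ≤ y + b.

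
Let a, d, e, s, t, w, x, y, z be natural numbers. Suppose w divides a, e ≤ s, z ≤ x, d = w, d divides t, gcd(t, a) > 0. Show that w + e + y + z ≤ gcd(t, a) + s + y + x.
d = w and d divides t, therefore w divides t. Since w divides a, w divides gcd(t, a). Since gcd(t, a) > 0, w ≤ gcd(t, a). e ≤ s, thus e + y ≤ s + y. z ≤ x, so e + y + z ≤ s + y + x. w ≤ gcd(t, a), so w + e + y + z ≤ gcd(t, a) + s + y + x.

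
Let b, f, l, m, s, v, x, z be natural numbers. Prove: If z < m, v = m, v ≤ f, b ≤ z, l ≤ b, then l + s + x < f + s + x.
b ≤ z and z < m, thus b < m. l ≤ b, so l < m. From v = m and v ≤ f, m ≤ f. Since l < m, l < f. Then l + s < f + s. Then l + s + x < f + s + x.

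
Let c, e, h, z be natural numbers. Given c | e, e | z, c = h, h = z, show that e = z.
c = h and h = z, hence c = z. c | e, so z | e. Since e | z, e = z.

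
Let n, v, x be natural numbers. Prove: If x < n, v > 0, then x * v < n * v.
Since x < n and v > 0, by multiplying by a positive, x * v < n * v.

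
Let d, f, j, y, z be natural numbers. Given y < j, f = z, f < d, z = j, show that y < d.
Because f = z and f < d, z < d. Since z = j, j < d. y < j, so y < d.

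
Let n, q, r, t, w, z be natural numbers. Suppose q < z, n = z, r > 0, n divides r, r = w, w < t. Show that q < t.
Since n divides r and r > 0, n ≤ r. Since r = w, n ≤ w. n = z, so z ≤ w. q < z, so q < w. Since w < t, q < t.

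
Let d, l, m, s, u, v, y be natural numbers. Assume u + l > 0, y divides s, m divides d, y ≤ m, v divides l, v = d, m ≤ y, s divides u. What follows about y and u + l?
y ≤ u + l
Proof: y divides s and s divides u, so y divides u. From m ≤ y and y ≤ m, m = y. Since m divides d, y divides d. From v = d and v divides l, d divides l. y divides d, so y divides l. y divides u, so y divides u + l. From u + l > 0, y ≤ u + l.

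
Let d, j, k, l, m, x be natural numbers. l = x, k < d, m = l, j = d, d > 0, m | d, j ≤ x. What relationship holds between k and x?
k < x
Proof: j = d and j ≤ x, hence d ≤ x. m = l and l = x, thus m = x. Since m | d, x | d. d > 0, so x ≤ d. Since d ≤ x, d = x. k < d, so k < x.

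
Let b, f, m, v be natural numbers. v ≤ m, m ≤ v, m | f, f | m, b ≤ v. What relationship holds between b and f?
b ≤ f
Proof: Since v ≤ m and m ≤ v, v = m. m | f and f | m, thus m = f. v = m, so v = f. b ≤ v, so b ≤ f.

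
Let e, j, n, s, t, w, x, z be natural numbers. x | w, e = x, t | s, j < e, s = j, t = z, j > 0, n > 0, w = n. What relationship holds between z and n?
z < n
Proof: s = j and t | s, so t | j. j > 0, so t ≤ j. t = z, so z ≤ j. e = x and j < e, hence j < x. Since w = n and x | w, x | n. Because n > 0, x ≤ n. j < x, so j < n. Since z ≤ j, z < n.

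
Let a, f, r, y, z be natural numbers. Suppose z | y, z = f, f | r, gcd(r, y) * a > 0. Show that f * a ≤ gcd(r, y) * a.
Because z = f and z | y, f | y. Since f | r, f | gcd(r, y). Then f * a | gcd(r, y) * a. gcd(r, y) * a > 0, so f * a ≤ gcd(r, y) * a.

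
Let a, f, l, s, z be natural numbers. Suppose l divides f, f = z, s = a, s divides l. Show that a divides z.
Because s divides l and l divides f, s divides f. f = z, so s divides z. Since s = a, a divides z.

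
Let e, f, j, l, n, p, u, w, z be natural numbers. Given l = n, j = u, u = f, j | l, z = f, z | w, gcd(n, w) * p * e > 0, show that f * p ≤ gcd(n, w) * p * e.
Since j = u and u = f, j = f. Since j | l, f | l. Because l = n, f | n. z = f and z | w, hence f | w. f | n, so f | gcd(n, w). Then f * p | gcd(n, w) * p. Then f * p | gcd(n, w) * p * e. gcd(n, w) * p * e > 0, so f * p ≤ gcd(n, w) * p * e.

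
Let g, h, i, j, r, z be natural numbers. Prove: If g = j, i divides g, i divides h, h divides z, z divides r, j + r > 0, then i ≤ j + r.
Since g = j and i divides g, i divides j. Because h divides z and z divides r, h divides r. i divides h, so i divides r. From i divides j, i divides j + r. j + r > 0, so i ≤ j + r.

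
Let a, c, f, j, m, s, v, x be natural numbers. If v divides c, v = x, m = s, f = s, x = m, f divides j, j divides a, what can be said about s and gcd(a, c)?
s divides gcd(a, c)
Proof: f divides j and j divides a, hence f divides a. Since f = s, s divides a. Because v = x and x = m, v = m. m = s, so v = s. v divides c, so s divides c. Since s divides a, s divides gcd(a, c).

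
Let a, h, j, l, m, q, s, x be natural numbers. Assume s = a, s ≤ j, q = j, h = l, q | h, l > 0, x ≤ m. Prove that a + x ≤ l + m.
Since h = l and q | h, q | l. From q = j, j | l. l > 0, so j ≤ l. s ≤ j, so s ≤ l. Since s = a, a ≤ l. Since x ≤ m, a + x ≤ l + m.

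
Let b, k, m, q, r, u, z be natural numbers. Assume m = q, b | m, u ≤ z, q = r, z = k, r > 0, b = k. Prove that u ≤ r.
z = k and u ≤ z, thus u ≤ k. m = q and q = r, therefore m = r. b = k and b | m, so k | m. m = r, so k | r. r > 0, so k ≤ r. u ≤ k, so u ≤ r.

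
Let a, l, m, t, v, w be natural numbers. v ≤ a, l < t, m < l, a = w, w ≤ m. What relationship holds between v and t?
v < t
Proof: a = w and v ≤ a, thus v ≤ w. Because w ≤ m and m < l, w < l. l < t, so w < t. Since v ≤ w, v < t.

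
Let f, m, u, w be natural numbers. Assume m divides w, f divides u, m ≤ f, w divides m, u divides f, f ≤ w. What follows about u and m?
u = m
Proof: Because u divides f and f divides u, u = f. w divides m and m divides w, hence w = m. f ≤ w, so f ≤ m. Since m ≤ f, f = m. u = f, so u = m.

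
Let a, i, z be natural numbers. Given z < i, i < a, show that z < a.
Since z < i and i < a, by transitivity, z < a.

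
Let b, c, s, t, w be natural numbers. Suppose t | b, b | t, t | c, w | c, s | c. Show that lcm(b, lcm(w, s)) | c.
Since t | b and b | t, t = b. Since t | c, b | c. w | c and s | c, therefore lcm(w, s) | c. b | c, so lcm(b, lcm(w, s)) | c.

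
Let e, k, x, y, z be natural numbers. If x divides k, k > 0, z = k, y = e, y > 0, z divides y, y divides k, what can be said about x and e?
x divides e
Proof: z = k and z divides y, hence k divides y. Since y > 0, k ≤ y. Since y divides k and k > 0, y ≤ k. Since k ≤ y, k = y. From y = e, k = e. x divides k, so x divides e.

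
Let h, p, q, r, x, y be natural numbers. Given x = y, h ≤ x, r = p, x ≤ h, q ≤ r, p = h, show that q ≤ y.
Because h ≤ x and x ≤ h, h = x. From p = h, p = x. Since x = y, p = y. Because r = p and q ≤ r, q ≤ p. Since p = y, q ≤ y.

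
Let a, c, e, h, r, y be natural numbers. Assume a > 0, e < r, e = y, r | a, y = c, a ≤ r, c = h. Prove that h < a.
r | a and a > 0, therefore r ≤ a. Since a ≤ r, r = a. e = y and y = c, thus e = c. Since e < r, c < r. Since c = h, h < r. Since r = a, h < a.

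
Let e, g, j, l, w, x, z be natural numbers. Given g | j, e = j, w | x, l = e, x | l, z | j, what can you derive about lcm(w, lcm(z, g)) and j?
lcm(w, lcm(z, g)) | j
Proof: Since l = e and e = j, l = j. x | l, so x | j. Since w | x, w | j. z | j and g | j, thus lcm(z, g) | j. w | j, so lcm(w, lcm(z, g)) | j.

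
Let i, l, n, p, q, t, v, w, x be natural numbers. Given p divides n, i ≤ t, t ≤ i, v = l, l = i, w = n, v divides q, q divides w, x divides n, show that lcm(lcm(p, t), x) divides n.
i ≤ t and t ≤ i, thus i = t. v = l and l = i, hence v = i. v divides q and q divides w, hence v divides w. w = n, so v divides n. v = i, so i divides n. i = t, so t divides n. Since p divides n, lcm(p, t) divides n. Since x divides n, lcm(lcm(p, t), x) divides n.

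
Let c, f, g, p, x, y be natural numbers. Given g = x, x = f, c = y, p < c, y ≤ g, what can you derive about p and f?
p < f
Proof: g = x and x = f, thus g = f. Since c = y and p < c, p < y. y ≤ g, so p < g. g = f, so p < f.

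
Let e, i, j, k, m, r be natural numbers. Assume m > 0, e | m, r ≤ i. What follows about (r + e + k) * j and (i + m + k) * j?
(r + e + k) * j ≤ (i + m + k) * j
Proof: Since e | m and m > 0, e ≤ m. Then e + k ≤ m + k. Since r ≤ i, r + e + k ≤ i + m + k. Then (r + e + k) * j ≤ (i + m + k) * j.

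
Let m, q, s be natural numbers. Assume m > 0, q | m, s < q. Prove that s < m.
Because q | m and m > 0, q ≤ m. Since s < q, s < m.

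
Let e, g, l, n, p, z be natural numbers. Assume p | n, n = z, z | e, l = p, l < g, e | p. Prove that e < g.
From n = z and p | n, p | z. Since z | e, p | e. e | p, so p = e. l = p, so l = e. Since l < g, e < g.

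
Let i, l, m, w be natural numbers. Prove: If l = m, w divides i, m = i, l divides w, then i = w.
l = m and m = i, hence l = i. l divides w, so i divides w. Since w divides i, w = i. Then i = w.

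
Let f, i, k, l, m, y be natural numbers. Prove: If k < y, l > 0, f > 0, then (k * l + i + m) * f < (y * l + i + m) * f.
Because k < y and l > 0, k * l < y * l. Then k * l + i < y * l + i. Then k * l + i + m < y * l + i + m. Since f > 0, (k * l + i + m) * f < (y * l + i + m) * f.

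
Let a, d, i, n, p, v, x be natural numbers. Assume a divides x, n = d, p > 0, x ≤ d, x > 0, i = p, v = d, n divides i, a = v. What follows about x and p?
x ≤ p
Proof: a = v and a divides x, so v divides x. Since x > 0, v ≤ x. v = d, so d ≤ x. From x ≤ d, d = x. Since n = d, n = x. i = p and n divides i, therefore n divides p. n = x, so x divides p. Since p > 0, x ≤ p.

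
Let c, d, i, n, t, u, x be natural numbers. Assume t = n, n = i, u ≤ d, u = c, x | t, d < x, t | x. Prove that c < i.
x | t and t | x, thus x = t. t = n, so x = n. d < x, so d < n. Since u ≤ d, u < n. From n = i, u < i. Since u = c, c < i.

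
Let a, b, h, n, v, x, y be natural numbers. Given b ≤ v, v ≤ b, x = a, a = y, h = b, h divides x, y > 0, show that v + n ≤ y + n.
b ≤ v and v ≤ b, so b = v. Because x = a and a = y, x = y. Because h = b and h divides x, b divides x. Since x = y, b divides y. y > 0, so b ≤ y. Because b = v, v ≤ y. Then v + n ≤ y + n.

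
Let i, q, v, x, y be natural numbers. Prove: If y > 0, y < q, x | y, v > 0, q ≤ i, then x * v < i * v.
x | y and y > 0, thus x ≤ y. y < q, so x < q. q ≤ i, so x < i. v > 0, so x * v < i * v.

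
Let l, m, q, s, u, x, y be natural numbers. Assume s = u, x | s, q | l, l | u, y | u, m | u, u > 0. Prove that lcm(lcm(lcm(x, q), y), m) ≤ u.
s = u and x | s, thus x | u. From q | l and l | u, q | u. Since x | u, lcm(x, q) | u. Because y | u, lcm(lcm(x, q), y) | u. m | u, so lcm(lcm(lcm(x, q), y), m) | u. u > 0, so lcm(lcm(lcm(x, q), y), m) ≤ u.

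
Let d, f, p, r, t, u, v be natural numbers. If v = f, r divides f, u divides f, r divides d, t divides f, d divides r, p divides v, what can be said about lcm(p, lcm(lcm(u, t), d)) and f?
lcm(p, lcm(lcm(u, t), d)) divides f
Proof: Because v = f and p divides v, p divides f. u divides f and t divides f, therefore lcm(u, t) divides f. Since r divides d and d divides r, r = d. Since r divides f, d divides f. Since lcm(u, t) divides f, lcm(lcm(u, t), d) divides f. p divides f, so lcm(p, lcm(lcm(u, t), d)) divides f.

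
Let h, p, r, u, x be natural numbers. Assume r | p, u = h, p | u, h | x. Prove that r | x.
Since u = h and p | u, p | h. r | p, so r | h. Because h | x, r | x.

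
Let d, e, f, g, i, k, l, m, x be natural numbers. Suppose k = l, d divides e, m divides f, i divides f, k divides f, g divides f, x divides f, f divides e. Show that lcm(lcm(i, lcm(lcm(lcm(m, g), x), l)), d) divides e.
m divides f and g divides f, hence lcm(m, g) divides f. x divides f, so lcm(lcm(m, g), x) divides f. k = l and k divides f, hence l divides f. Since lcm(lcm(m, g), x) divides f, lcm(lcm(lcm(m, g), x), l) divides f. i divides f, so lcm(i, lcm(lcm(lcm(m, g), x), l)) divides f. Because f divides e, lcm(i, lcm(lcm(lcm(m, g), x), l)) divides e. d divides e, so lcm(lcm(i, lcm(lcm(lcm(m, g), x), l)), d) divides e.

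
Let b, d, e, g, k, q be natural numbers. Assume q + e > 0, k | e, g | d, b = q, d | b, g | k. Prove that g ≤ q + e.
g | d and d | b, so g | b. Since b = q, g | q. g | k and k | e, so g | e. Since g | q, g | q + e. Since q + e > 0, g ≤ q + e.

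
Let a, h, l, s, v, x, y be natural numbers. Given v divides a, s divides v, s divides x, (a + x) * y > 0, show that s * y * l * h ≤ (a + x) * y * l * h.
s divides v and v divides a, therefore s divides a. Since s divides x, s divides a + x. Then s * y divides (a + x) * y. Since (a + x) * y > 0, s * y ≤ (a + x) * y. By multiplying by a non-negative, s * y * l ≤ (a + x) * y * l. By multiplying by a non-negative, s * y * l * h ≤ (a + x) * y * l * h.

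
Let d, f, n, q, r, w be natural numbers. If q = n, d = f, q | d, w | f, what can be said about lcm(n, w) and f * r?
lcm(n, w) | f * r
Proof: d = f and q | d, hence q | f. q = n, so n | f. w | f, so lcm(n, w) | f. Then lcm(n, w) | f * r.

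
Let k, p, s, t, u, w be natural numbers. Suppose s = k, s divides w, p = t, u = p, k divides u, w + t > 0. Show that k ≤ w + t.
s = k and s divides w, hence k divides w. Because u = p and k divides u, k divides p. p = t, so k divides t. k divides w, so k divides w + t. Because w + t > 0, k ≤ w + t.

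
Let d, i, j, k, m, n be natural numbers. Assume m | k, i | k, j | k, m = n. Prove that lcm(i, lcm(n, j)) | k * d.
m = n and m | k, so n | k. Since j | k, lcm(n, j) | k. Because i | k, lcm(i, lcm(n, j)) | k. Then lcm(i, lcm(n, j)) | k * d.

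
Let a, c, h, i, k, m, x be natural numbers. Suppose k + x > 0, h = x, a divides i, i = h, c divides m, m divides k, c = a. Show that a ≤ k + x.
Since c divides m and m divides k, c divides k. Because c = a, a divides k. i = h and h = x, thus i = x. Since a divides i, a divides x. a divides k, so a divides k + x. Since k + x > 0, a ≤ k + x.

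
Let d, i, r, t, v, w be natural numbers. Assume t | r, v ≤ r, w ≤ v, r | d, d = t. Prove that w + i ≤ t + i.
d = t and r | d, hence r | t. Since t | r, r = t. Because w ≤ v and v ≤ r, w ≤ r. r = t, so w ≤ t. Then w + i ≤ t + i.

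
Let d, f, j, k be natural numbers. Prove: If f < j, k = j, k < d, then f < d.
Because k = j and k < d, j < d. f < j, so f < d.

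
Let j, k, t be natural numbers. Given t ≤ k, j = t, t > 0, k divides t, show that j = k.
k divides t and t > 0, hence k ≤ t. Since t ≤ k, t = k. From j = t, j = k.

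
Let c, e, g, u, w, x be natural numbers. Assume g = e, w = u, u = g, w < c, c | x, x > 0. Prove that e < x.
w = u and u = g, so w = g. Because w < c, g < c. g = e, so e < c. c | x and x > 0, so c ≤ x. Since e < c, e < x.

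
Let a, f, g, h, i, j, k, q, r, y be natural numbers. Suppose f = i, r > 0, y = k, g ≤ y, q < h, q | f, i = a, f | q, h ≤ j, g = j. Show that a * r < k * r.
q | f and f | q, therefore q = f. f = i, so q = i. y = k and g ≤ y, so g ≤ k. Since g = j, j ≤ k. h ≤ j, so h ≤ k. Because q < h, q < k. Because q = i, i < k. From i = a, a < k. Since r > 0, a * r < k * r.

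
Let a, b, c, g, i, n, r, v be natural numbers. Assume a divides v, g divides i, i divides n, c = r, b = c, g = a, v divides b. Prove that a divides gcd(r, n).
b = c and v divides b, thus v divides c. Since a divides v, a divides c. Since c = r, a divides r. From g divides i and i divides n, g divides n. g = a, so a divides n. Because a divides r, a divides gcd(r, n).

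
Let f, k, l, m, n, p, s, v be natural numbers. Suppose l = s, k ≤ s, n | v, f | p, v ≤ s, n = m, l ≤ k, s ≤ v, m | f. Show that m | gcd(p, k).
m | f and f | p, therefore m | p. v ≤ s and s ≤ v, so v = s. Because l = s and l ≤ k, s ≤ k. k ≤ s, so s = k. v = s, so v = k. n = m and n | v, therefore m | v. v = k, so m | k. From m | p, m | gcd(p, k).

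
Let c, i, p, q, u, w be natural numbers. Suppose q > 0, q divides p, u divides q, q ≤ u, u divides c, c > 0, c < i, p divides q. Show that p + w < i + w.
Because u divides q and q > 0, u ≤ q. Since q ≤ u, u = q. q divides p and p divides q, hence q = p. Since u = q, u = p. From u divides c and c > 0, u ≤ c. u = p, so p ≤ c. Because c < i, p < i. Then p + w < i + w.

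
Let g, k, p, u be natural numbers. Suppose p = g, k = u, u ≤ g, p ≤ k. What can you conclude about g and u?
g = u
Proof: Since p = g and p ≤ k, g ≤ k. Since k = u, g ≤ u. From u ≤ g, g = u.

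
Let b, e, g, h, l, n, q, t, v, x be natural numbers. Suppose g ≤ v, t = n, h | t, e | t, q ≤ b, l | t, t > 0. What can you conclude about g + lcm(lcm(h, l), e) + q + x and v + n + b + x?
g + lcm(lcm(h, l), e) + q + x ≤ v + n + b + x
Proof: h | t and l | t, therefore lcm(h, l) | t. From e | t, lcm(lcm(h, l), e) | t. Since t > 0, lcm(lcm(h, l), e) ≤ t. Since t = n, lcm(lcm(h, l), e) ≤ n. g ≤ v, so g + lcm(lcm(h, l), e) ≤ v + n. Because q ≤ b, q + x ≤ b + x. Since g + lcm(lcm(h, l), e) ≤ v + n, g + lcm(lcm(h, l), e) + q + x ≤ v + n + b + x.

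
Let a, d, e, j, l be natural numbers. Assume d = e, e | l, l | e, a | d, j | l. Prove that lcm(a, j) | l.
Since e | l and l | e, e = l. Since d = e, d = l. a | d, so a | l. j | l, so lcm(a, j) | l.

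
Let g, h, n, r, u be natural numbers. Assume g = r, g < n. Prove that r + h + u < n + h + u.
g = r and g < n, hence r < n. Then r + h < n + h. Then r + h + u < n + h + u.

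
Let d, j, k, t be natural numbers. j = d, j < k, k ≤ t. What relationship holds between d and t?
d < t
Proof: Since j < k and k ≤ t, j < t. From j = d, d < t.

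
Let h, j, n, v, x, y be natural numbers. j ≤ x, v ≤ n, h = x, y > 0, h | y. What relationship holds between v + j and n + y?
v + j ≤ n + y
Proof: h = x and h | y, thus x | y. y > 0, so x ≤ y. Since j ≤ x, j ≤ y. Since v ≤ n, v + j ≤ n + y.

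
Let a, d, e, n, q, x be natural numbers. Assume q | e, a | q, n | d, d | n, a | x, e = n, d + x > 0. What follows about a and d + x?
a ≤ d + x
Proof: Because n | d and d | n, n = d. Since e = n, e = d. a | q and q | e, so a | e. e = d, so a | d. a | x, so a | d + x. d + x > 0, so a ≤ d + x.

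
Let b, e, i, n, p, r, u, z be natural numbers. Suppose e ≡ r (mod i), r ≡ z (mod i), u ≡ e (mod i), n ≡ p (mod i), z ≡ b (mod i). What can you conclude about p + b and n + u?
p + b ≡ n + u (mod i)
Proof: u ≡ e (mod i) and e ≡ r (mod i), therefore u ≡ r (mod i). Since r ≡ z (mod i), u ≡ z (mod i). z ≡ b (mod i), so u ≡ b (mod i). From n ≡ p (mod i), by adding congruences, n + u ≡ p + b (mod i). Then p + b ≡ n + u (mod i).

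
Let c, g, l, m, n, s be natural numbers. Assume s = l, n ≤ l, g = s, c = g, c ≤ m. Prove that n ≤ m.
c = g and g = s, thus c = s. Since s = l, c = l. Since c ≤ m, l ≤ m. From n ≤ l, n ≤ m.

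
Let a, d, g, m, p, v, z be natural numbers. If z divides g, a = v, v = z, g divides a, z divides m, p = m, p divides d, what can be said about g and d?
g divides d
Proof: From a = v and v = z, a = z. Since g divides a, g divides z. Since z divides g, z = g. p = m and p divides d, thus m divides d. z divides m, so z divides d. z = g, so g divides d.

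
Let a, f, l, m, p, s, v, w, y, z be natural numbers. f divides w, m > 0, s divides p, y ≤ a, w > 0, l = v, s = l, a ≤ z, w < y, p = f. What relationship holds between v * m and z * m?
v * m < z * m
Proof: s = l and l = v, so s = v. p = f and s divides p, hence s divides f. Since f divides w, s divides w. s = v, so v divides w. Since w > 0, v ≤ w. Because w < y and y ≤ a, w < a. Since a ≤ z, w < z. Since v ≤ w, v < z. Since m > 0, by multiplying by a positive, v * m < z * m.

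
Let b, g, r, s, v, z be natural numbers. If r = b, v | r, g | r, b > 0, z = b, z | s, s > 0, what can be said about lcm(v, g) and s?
lcm(v, g) ≤ s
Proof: Because v | r and g | r, lcm(v, g) | r. Because r = b, lcm(v, g) | b. Since b > 0, lcm(v, g) ≤ b. Since z = b and z | s, b | s. s > 0, so b ≤ s. Since lcm(v, g) ≤ b, lcm(v, g) ≤ s.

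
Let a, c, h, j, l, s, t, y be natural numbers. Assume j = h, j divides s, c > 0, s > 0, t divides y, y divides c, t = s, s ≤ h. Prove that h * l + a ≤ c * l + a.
From j = h and j divides s, h divides s. s > 0, so h ≤ s. s ≤ h, so s = h. t divides y and y divides c, so t divides c. Since t = s, s divides c. Since c > 0, s ≤ c. Since s = h, h ≤ c. By multiplying by a non-negative, h * l ≤ c * l. Then h * l + a ≤ c * l + a.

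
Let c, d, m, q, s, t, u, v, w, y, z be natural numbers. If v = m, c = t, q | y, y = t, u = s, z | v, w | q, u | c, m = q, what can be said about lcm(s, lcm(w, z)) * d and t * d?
lcm(s, lcm(w, z)) * d | t * d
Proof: c = t and u | c, thus u | t. u = s, so s | t. Because v = m and m = q, v = q. Since z | v, z | q. w | q, so lcm(w, z) | q. From y = t and q | y, q | t. lcm(w, z) | q, so lcm(w, z) | t. Since s | t, lcm(s, lcm(w, z)) | t. Then lcm(s, lcm(w, z)) * d | t * d.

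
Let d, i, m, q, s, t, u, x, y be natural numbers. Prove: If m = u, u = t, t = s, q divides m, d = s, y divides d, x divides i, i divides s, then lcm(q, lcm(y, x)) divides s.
m = u and u = t, thus m = t. t = s, so m = s. Since q divides m, q divides s. From d = s and y divides d, y divides s. Since x divides i and i divides s, x divides s. From y divides s, lcm(y, x) divides s. Since q divides s, lcm(q, lcm(y, x)) divides s.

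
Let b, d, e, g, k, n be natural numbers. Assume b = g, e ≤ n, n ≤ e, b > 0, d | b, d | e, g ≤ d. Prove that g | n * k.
d | b and b > 0, therefore d ≤ b. b = g, so d ≤ g. Since g ≤ d, d = g. From e ≤ n and n ≤ e, e = n. d | e, so d | n. d = g, so g | n. Then g | n * k.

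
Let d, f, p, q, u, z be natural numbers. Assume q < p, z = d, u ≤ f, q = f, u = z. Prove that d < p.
u = z and z = d, hence u = d. u ≤ f, so d ≤ f. q = f and q < p, hence f < p. Because d ≤ f, d < p.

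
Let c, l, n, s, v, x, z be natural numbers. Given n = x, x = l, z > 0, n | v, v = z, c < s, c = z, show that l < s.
Since n = x and x = l, n = l. v = z and n | v, thus n | z. From z > 0, n ≤ z. Since n = l, l ≤ z. From c = z and c < s, z < s. l ≤ z, so l < s.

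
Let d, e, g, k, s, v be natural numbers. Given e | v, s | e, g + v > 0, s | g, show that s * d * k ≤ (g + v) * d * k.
Since s | e and e | v, s | v. s | g, so s | g + v. Since g + v > 0, s ≤ g + v. Then s * d ≤ (g + v) * d. Then s * d * k ≤ (g + v) * d * k.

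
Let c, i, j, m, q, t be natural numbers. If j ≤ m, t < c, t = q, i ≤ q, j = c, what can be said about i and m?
i < m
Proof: From t = q and t < c, q < c. Since i ≤ q, i < c. j = c and j ≤ m, therefore c ≤ m. Because i < c, i < m.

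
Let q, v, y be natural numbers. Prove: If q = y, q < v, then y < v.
Since q = y and q < v, by substitution, y < v.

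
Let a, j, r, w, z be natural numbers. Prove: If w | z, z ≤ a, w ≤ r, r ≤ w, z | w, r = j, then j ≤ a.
Since z | w and w | z, z = w. Since w ≤ r and r ≤ w, w = r. Since z = w, z = r. Since r = j, z = j. z ≤ a, so j ≤ a.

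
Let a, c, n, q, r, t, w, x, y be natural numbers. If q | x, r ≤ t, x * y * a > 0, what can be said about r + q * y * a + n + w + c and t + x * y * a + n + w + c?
r + q * y * a + n + w + c ≤ t + x * y * a + n + w + c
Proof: q | x, thus q * y | x * y. Then q * y * a | x * y * a. x * y * a > 0, so q * y * a ≤ x * y * a. r ≤ t, so r + q * y * a ≤ t + x * y * a. Then r + q * y * a + n ≤ t + x * y * a + n. Then r + q * y * a + n + w ≤ t + x * y * a + n + w. Then r + q * y * a + n + w + c ≤ t + x * y * a + n + w + c.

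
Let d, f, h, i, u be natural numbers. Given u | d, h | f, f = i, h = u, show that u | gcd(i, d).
Because h = u and h | f, u | f. Since f = i, u | i. u | d, so u | gcd(i, d).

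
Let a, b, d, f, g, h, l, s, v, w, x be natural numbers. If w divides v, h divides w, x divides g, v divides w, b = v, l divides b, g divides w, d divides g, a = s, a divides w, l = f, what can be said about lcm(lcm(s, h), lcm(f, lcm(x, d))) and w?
lcm(lcm(s, h), lcm(f, lcm(x, d))) divides w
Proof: a = s and a divides w, therefore s divides w. Since h divides w, lcm(s, h) divides w. v divides w and w divides v, hence v = w. From b = v, b = w. l = f and l divides b, thus f divides b. Since b = w, f divides w. x divides g and d divides g, thus lcm(x, d) divides g. g divides w, so lcm(x, d) divides w. Since f divides w, lcm(f, lcm(x, d)) divides w. lcm(s, h) divides w, so lcm(lcm(s, h), lcm(f, lcm(x, d))) divides w.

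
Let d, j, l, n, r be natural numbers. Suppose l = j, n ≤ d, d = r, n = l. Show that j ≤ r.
Since n = l and l = j, n = j. Because d = r and n ≤ d, n ≤ r. n = j, so j ≤ r.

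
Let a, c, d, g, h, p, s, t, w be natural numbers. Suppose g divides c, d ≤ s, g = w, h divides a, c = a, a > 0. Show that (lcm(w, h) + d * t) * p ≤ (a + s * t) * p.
Since c = a and g divides c, g divides a. g = w, so w divides a. h divides a, so lcm(w, h) divides a. Since a > 0, lcm(w, h) ≤ a. Because d ≤ s, by multiplying by a non-negative, d * t ≤ s * t. Since lcm(w, h) ≤ a, lcm(w, h) + d * t ≤ a + s * t. By multiplying by a non-negative, (lcm(w, h) + d * t) * p ≤ (a + s * t) * p.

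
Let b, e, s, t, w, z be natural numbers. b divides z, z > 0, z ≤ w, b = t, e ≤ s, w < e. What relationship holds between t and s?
t < s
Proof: b = t and b divides z, hence t divides z. z > 0, so t ≤ z. Since z ≤ w and w < e, z < e. Since t ≤ z, t < e. From e ≤ s, t < s.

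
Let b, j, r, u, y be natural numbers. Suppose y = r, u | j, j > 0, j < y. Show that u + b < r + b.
u | j and j > 0, therefore u ≤ j. y = r and j < y, so j < r. Since u ≤ j, u < r. Then u + b < r + b.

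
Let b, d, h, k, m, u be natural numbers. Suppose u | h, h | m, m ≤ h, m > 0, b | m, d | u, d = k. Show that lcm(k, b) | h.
d = k and d | u, so k | u. Since u | h, k | h. h | m and m > 0, thus h ≤ m. Since m ≤ h, m = h. b | m, so b | h. Since k | h, lcm(k, b) | h.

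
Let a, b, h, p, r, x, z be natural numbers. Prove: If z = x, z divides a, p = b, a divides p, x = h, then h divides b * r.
z = x and x = h, so z = h. Because p = b and a divides p, a divides b. Since z divides a, z divides b. From z = h, h divides b. Then h divides b * r.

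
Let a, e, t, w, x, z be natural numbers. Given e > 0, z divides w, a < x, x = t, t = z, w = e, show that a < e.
x = t and a < x, therefore a < t. Since t = z, a < z. w = e and z divides w, so z divides e. e > 0, so z ≤ e. From a < z, a < e.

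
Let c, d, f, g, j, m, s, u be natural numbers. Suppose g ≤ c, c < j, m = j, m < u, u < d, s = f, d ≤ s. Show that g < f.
From m < u and u < d, m < d. m = j, so j < d. c < j, so c < d. g ≤ c, so g < d. s = f and d ≤ s, so d ≤ f. g < d, so g < f.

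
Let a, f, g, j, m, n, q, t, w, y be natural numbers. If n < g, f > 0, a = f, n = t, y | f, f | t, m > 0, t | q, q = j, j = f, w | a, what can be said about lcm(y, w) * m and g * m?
lcm(y, w) * m < g * m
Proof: a = f and w | a, thus w | f. Since y | f, lcm(y, w) | f. f > 0, so lcm(y, w) ≤ f. Since q = j and j = f, q = f. Since t | q, t | f. Since f | t, t = f. Because n = t and n < g, t < g. t = f, so f < g. lcm(y, w) ≤ f, so lcm(y, w) < g. m > 0, so lcm(y, w) * m < g * m.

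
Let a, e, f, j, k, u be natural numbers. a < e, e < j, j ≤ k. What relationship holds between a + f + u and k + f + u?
a + f + u < k + f + u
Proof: Since e < j and j ≤ k, e < k. a < e, so a < k. Then a + f < k + f. Then a + f + u < k + f + u.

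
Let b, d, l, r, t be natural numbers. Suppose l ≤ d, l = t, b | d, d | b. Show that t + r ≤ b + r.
From d | b and b | d, d = b. l = t and l ≤ d, hence t ≤ d. Since d = b, t ≤ b. Then t + r ≤ b + r.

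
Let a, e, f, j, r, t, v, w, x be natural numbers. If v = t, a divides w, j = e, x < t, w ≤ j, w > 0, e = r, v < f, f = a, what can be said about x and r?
x < r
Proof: Because v = t and v < f, t < f. Since x < t, x < f. Because f = a, x < a. Since j = e and e = r, j = r. Because a divides w and w > 0, a ≤ w. Since w ≤ j, a ≤ j. j = r, so a ≤ r. Because x < a, x < r.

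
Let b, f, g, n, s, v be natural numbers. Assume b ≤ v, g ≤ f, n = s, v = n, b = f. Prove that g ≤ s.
Since v = n and b ≤ v, b ≤ n. Since b = f, f ≤ n. g ≤ f, so g ≤ n. Since n = s, g ≤ s.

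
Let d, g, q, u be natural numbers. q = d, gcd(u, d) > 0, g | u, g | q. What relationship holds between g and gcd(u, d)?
g ≤ gcd(u, d)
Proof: q = d and g | q, so g | d. g | u, so g | gcd(u, d). From gcd(u, d) > 0, g ≤ gcd(u, d).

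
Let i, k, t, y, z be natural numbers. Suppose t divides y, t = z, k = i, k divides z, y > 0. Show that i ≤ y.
t = z and t divides y, thus z divides y. k divides z, so k divides y. Because k = i, i divides y. y > 0, so i ≤ y.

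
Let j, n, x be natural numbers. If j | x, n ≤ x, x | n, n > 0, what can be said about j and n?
j | n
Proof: Since x | n and n > 0, x ≤ n. Since n ≤ x, x = n. j | x, so j | n.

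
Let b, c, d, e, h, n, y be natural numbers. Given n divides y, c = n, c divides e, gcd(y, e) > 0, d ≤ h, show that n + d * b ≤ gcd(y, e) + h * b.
c = n and c divides e, thus n divides e. n divides y, so n divides gcd(y, e). gcd(y, e) > 0, so n ≤ gcd(y, e). d ≤ h. By multiplying by a non-negative, d * b ≤ h * b. Since n ≤ gcd(y, e), n + d * b ≤ gcd(y, e) + h * b.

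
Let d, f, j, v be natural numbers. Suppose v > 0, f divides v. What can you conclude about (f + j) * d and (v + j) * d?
(f + j) * d ≤ (v + j) * d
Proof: f divides v and v > 0, therefore f ≤ v. Then f + j ≤ v + j. By multiplying by a non-negative, (f + j) * d ≤ (v + j) * d.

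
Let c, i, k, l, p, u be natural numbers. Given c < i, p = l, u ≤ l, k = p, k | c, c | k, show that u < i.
k = p and p = l, thus k = l. c | k and k | c, hence c = k. Since c < i, k < i. From k = l, l < i. u ≤ l, so u < i.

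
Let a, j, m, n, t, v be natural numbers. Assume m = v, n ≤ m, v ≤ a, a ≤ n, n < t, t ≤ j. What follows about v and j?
v < j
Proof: m = v and n ≤ m, hence n ≤ v. v ≤ a and a ≤ n, hence v ≤ n. n ≤ v, so n = v. n < t and t ≤ j, so n < j. n = v, so v < j.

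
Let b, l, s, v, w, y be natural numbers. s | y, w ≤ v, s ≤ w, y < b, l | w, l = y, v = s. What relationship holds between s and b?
s < b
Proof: Because v = s and w ≤ v, w ≤ s. s ≤ w, so w = s. Since l = y and l | w, y | w. Since w = s, y | s. Because s | y, y = s. y < b, so s < b.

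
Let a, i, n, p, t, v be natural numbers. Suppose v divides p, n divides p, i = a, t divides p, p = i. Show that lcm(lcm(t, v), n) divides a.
p = i and i = a, so p = a. t divides p and v divides p, therefore lcm(t, v) divides p. Since n divides p, lcm(lcm(t, v), n) divides p. Since p = a, lcm(lcm(t, v), n) divides a.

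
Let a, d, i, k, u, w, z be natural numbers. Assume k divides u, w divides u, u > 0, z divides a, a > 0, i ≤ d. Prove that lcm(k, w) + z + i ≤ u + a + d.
k divides u and w divides u, so lcm(k, w) divides u. u > 0, so lcm(k, w) ≤ u. z divides a and a > 0, therefore z ≤ a. i ≤ d, so z + i ≤ a + d. Since lcm(k, w) ≤ u, lcm(k, w) + z + i ≤ u + a + d.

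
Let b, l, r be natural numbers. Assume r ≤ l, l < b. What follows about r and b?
r < b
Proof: r ≤ l and l < b. By transitivity, r < b.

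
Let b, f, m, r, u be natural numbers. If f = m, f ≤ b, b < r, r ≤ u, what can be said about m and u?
m < u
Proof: Because f = m and f ≤ b, m ≤ b. b < r and r ≤ u, thus b < u. From m ≤ b, m < u.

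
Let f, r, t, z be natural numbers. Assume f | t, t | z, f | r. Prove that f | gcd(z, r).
f | t and t | z, so f | z. Since f | r, f | gcd(z, r).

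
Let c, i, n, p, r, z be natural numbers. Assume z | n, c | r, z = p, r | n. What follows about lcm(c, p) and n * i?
lcm(c, p) | n * i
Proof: c | r and r | n, so c | n. z = p and z | n, hence p | n. From c | n, lcm(c, p) | n. Then lcm(c, p) | n * i.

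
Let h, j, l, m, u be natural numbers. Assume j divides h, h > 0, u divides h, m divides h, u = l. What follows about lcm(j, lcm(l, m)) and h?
lcm(j, lcm(l, m)) ≤ h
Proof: Since u = l and u divides h, l divides h. Since m divides h, lcm(l, m) divides h. From j divides h, lcm(j, lcm(l, m)) divides h. Since h > 0, lcm(j, lcm(l, m)) ≤ h.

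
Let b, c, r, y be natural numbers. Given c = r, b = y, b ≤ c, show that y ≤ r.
Because b = y and b ≤ c, y ≤ c. c = r, so y ≤ r.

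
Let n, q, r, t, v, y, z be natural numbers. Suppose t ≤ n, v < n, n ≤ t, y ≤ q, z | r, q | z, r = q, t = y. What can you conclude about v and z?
v < z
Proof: Since r = q and z | r, z | q. Because q | z, q = z. n ≤ t and t ≤ n, hence n = t. t = y, so n = y. Since v < n, v < y. Since y ≤ q, v < q. q = z, so v < z.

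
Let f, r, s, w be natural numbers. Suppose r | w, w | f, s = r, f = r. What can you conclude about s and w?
s = w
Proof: f = r and w | f, hence w | r. Since r | w, r = w. Since s = r, s = w.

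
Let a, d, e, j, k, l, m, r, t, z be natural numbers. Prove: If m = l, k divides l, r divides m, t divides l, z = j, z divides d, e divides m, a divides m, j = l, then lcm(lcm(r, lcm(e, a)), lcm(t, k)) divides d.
e divides m and a divides m, thus lcm(e, a) divides m. Since r divides m, lcm(r, lcm(e, a)) divides m. Since m = l, lcm(r, lcm(e, a)) divides l. Since t divides l and k divides l, lcm(t, k) divides l. Since lcm(r, lcm(e, a)) divides l, lcm(lcm(r, lcm(e, a)), lcm(t, k)) divides l. z = j and z divides d, hence j divides d. j = l, so l divides d. From lcm(lcm(r, lcm(e, a)), lcm(t, k)) divides l, lcm(lcm(r, lcm(e, a)), lcm(t, k)) divides d.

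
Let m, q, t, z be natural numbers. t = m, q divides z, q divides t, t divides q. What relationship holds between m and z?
m divides z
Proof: q divides t and t divides q, thus q = t. q divides z, so t divides z. Since t = m, m divides z.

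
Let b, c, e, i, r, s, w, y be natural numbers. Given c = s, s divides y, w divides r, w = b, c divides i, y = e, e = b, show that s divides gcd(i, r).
From c = s and c divides i, s divides i. From y = e and s divides y, s divides e. e = b, so s divides b. w = b and w divides r, therefore b divides r. s divides b, so s divides r. s divides i, so s divides gcd(i, r).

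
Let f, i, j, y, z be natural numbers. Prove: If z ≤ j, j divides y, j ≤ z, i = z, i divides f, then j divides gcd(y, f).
z ≤ j and j ≤ z, so z = j. i = z and i divides f, therefore z divides f. Since z = j, j divides f. Since j divides y, j divides gcd(y, f).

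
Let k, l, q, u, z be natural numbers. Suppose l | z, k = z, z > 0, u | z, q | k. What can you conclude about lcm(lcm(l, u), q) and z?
lcm(lcm(l, u), q) ≤ z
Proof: l | z and u | z, therefore lcm(l, u) | z. k = z and q | k, therefore q | z. Since lcm(l, u) | z, lcm(lcm(l, u), q) | z. Since z > 0, lcm(lcm(l, u), q) ≤ z.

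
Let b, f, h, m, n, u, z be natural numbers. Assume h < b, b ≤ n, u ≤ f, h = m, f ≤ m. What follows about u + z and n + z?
u + z < n + z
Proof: Since h = m and h < b, m < b. f ≤ m, so f < b. u ≤ f, so u < b. From b ≤ n, u < n. Then u + z < n + z.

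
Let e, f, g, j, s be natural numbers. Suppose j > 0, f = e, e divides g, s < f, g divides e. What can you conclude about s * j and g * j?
s * j < g * j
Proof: e divides g and g divides e, so e = g. f = e, so f = g. Since s < f, s < g. Combining with j > 0, by multiplying by a positive, s * j < g * j.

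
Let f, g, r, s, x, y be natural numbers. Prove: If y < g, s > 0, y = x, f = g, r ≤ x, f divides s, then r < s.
From y = x and y < g, x < g. f = g and f divides s, thus g divides s. Since s > 0, g ≤ s. Since x < g, x < s. Since r ≤ x, r < s.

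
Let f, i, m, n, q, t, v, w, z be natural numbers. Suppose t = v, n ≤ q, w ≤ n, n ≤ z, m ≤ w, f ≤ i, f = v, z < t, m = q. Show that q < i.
m = q and m ≤ w, hence q ≤ w. Since w ≤ n, q ≤ n. n ≤ q, so n = q. t = v and z < t, thus z < v. n ≤ z, so n < v. Since n = q, q < v. From f = v and f ≤ i, v ≤ i. Because q < v, q < i.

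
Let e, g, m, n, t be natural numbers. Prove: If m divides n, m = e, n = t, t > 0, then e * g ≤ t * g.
Because n = t and m divides n, m divides t. m = e, so e divides t. t > 0, so e ≤ t. By multiplying by a non-negative, e * g ≤ t * g.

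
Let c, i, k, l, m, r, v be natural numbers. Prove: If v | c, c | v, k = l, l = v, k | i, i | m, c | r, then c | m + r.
Since v | c and c | v, v = c. k = l and l = v, therefore k = v. Since k | i and i | m, k | m. Since k = v, v | m. Because v = c, c | m. Since c | r, c | m + r.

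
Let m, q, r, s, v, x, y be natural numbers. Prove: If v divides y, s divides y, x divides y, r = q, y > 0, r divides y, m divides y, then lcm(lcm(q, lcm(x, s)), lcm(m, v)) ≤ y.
r = q and r divides y, hence q divides y. From x divides y and s divides y, lcm(x, s) divides y. q divides y, so lcm(q, lcm(x, s)) divides y. m divides y and v divides y, thus lcm(m, v) divides y. Because lcm(q, lcm(x, s)) divides y, lcm(lcm(q, lcm(x, s)), lcm(m, v)) divides y. Since y > 0, lcm(lcm(q, lcm(x, s)), lcm(m, v)) ≤ y.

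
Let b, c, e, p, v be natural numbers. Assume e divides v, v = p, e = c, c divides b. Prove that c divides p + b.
Because v = p and e divides v, e divides p. From e = c, c divides p. c divides b, so c divides p + b.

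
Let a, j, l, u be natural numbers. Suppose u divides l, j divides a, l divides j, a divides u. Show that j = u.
u divides l and l divides j, so u divides j. j divides a and a divides u, so j divides u. Because u divides j, u = j. Then j = u.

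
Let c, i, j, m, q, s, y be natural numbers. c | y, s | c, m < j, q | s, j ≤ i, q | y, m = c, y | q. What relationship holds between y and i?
y < i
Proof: q | y and y | q, so q = y. From q | s and s | c, q | c. q = y, so y | c. Since c | y, c = y. Because m = c, m = y. From m < j and j ≤ i, m < i. From m = y, y < i.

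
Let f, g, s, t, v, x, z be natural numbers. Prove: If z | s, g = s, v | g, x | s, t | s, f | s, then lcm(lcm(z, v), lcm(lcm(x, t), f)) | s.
g = s and v | g, therefore v | s. From z | s, lcm(z, v) | s. Since x | s and t | s, lcm(x, t) | s. From f | s, lcm(lcm(x, t), f) | s. lcm(z, v) | s, so lcm(lcm(z, v), lcm(lcm(x, t), f)) | s.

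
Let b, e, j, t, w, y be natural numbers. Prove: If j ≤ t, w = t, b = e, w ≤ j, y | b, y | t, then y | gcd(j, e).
w = t and w ≤ j, thus t ≤ j. j ≤ t, so t = j. Since y | t, y | j. Since b = e and y | b, y | e. y | j, so y | gcd(j, e).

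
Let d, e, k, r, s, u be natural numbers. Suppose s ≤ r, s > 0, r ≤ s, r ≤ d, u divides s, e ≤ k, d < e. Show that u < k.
u divides s and s > 0, hence u ≤ s. r ≤ s and s ≤ r, so r = s. r ≤ d and d < e, thus r < e. Since r = s, s < e. u ≤ s, so u < e. e ≤ k, so u < k.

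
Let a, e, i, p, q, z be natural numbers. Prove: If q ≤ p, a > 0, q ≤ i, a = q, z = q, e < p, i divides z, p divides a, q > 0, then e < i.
p divides a and a > 0, so p ≤ a. Since a = q, p ≤ q. q ≤ p, so p = q. From z = q and i divides z, i divides q. q > 0, so i ≤ q. q ≤ i, so q = i. p = q, so p = i. e < p, so e < i.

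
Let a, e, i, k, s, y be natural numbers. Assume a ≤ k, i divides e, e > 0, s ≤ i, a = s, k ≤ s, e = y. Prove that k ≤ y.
From a = s and a ≤ k, s ≤ k. Since k ≤ s, s = k. Since i divides e and e > 0, i ≤ e. Since s ≤ i, s ≤ e. s = k, so k ≤ e. Since e = y, k ≤ y.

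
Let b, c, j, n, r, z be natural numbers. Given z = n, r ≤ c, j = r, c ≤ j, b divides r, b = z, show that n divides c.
Since b = z and z = n, b = n. Because j = r and c ≤ j, c ≤ r. Since r ≤ c, r = c. From b divides r, b divides c. Since b = n, n divides c.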